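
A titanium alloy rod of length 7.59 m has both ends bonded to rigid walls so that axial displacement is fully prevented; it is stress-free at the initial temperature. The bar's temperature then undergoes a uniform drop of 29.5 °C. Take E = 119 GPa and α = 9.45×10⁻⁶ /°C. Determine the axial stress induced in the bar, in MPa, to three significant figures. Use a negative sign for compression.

33.2 MPa

Free thermal expansion αLΔT = 9.45e-6 · 7590 · -29.5 = -2.116 mm.
The walls impose strain ε = −(-2.116)/7590 = 2.7877e-04; σ = Eε = 119000 · 2.7877e-04 = 33.17 MPa.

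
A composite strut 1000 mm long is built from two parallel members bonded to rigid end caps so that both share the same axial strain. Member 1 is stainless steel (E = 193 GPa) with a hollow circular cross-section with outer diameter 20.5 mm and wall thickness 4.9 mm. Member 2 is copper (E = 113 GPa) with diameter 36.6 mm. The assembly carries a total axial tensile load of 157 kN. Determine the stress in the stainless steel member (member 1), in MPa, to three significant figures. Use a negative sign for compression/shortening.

A_1 = 240.1 mm².
A_2 = 1052 mm².
Equal strain + equilibrium ⇒ each member carries load in proportion to AE: A₁E₁ = 46350000 N, A₂E₂ = 118900000 N, ΣAE = 165200000 N.
σ₁ = P·E₁/ΣAE = 157000·193000/165200000 = 183.4 MPa.

183 MPa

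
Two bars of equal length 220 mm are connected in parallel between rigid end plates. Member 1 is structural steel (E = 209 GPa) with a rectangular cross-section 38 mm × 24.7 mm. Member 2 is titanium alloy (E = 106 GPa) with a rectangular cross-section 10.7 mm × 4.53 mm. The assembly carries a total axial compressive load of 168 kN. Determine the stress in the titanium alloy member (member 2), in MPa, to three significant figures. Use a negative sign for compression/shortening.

-88.5 MPa

A_1 = 938.6 mm².
A_2 = 48.47 mm².
Equal strain + equilibrium ⇒ each member carries load in proportion to AE: A₁E₁ = 196200000 N, A₂E₂ = 5138000 N, ΣAE = 201300000 N.
σ₂ = P·E₂/ΣAE = -168000·106000/201300000 = -88.46 MPa.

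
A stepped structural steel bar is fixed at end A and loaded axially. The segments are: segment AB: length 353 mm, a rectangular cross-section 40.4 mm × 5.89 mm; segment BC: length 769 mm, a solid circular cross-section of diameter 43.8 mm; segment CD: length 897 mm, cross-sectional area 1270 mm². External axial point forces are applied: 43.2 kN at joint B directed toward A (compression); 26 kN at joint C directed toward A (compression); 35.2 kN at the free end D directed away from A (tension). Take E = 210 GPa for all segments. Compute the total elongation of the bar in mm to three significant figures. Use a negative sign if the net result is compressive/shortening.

Internal axial forces (sectioning from the free end, tension +): N_CD = 35.2 kN, N_BC = 9.2 kN, N_AB = -34 kN.
A_AB = 238 mm².
A_BC = 1507 mm².
δ_AB = -34000·353/(238·210000) = -0.2402 mm
δ_BC = 9200·769/(1507·210000) = 0.02236 mm
δ_CD = 35200·897/(1270·210000) = 0.1184 mm
δ = Σδ_i = -0.09943 mm.

-0.0994 mm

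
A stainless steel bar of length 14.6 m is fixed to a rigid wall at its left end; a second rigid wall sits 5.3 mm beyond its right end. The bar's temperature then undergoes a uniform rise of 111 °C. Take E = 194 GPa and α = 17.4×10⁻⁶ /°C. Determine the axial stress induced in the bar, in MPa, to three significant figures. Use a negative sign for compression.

Free thermal expansion αLΔT = 17.4e-6 · 14600 · 111 = 28.2 mm.
The walls engage after the gap closes; constrained expansion = 28.2 − 5.3 = 22.9 mm.
The walls impose strain ε = −(22.9)/14600 = -1.5684e-03; σ = Eε = 194000 · -1.5684e-03 = -304.3 MPa.

-304 MPa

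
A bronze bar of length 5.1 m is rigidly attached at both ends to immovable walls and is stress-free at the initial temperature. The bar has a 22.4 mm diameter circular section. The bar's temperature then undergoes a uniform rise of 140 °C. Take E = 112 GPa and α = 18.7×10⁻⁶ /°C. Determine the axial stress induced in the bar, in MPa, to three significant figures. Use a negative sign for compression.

-293 MPa

Free thermal expansion αLΔT = 18.7e-6 · 5100 · 140 = 13.35 mm.
The walls impose strain ε = −(13.35)/5100 = -2.6180e-03; σ = Eε = 112000 · -2.6180e-03 = -293.2 MPa.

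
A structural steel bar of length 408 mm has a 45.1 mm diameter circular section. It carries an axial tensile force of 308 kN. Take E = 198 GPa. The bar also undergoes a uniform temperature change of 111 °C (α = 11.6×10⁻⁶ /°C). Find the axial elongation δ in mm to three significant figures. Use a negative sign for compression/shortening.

0.923 mm

A = 1598 mm².
δ_mech = NL/(AE) = 308000·408/(1598·198000) = 0.3973 mm.
δ_thermal = αLΔT = 11.6e-6·408·111 = 0.5253 mm.
δ = δ_mech + δ_thermal = 0.9226 mm.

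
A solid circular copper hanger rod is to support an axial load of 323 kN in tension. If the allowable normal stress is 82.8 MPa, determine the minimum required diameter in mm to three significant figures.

70.5 mm

Required area A ≥ P/σ_allow = 323000/82.8 = 3901 mm².
For a solid circular section, d ≥ √(4A/π) = 70.48 mm.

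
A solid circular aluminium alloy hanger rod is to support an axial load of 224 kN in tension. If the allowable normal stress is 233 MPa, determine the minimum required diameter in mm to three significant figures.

Required area A ≥ P/σ_allow = 224000/233 = 961.4 mm².
For a solid circular section, d ≥ √(4A/π) = 34.99 mm.

35.0 mm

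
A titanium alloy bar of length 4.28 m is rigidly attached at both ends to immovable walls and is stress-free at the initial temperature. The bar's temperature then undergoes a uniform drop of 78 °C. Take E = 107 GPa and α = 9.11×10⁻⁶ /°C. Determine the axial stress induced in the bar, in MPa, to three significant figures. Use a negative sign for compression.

Free thermal expansion αLΔT = 9.11e-6 · 4280 · -78 = -3.041 mm.
The walls impose strain ε = −(-3.041)/4280 = 7.1058e-04; σ = Eε = 107000 · 7.1058e-04 = 76.03 MPa.

76.0 MPa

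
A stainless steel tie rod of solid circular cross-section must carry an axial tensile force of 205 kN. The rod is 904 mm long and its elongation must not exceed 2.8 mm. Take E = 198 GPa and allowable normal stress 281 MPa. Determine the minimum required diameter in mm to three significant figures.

30.5 mm

Required area A ≥ P/σ_allow = 205000/281 = 729.5 mm².
For a solid circular section, d ≥ √(4A/π) = 30.48 mm.
Elongation limit: A ≥ PL/(Eδ_allow) = 205000·904/(198000·2.8) = 334.3 mm² ⇒ d ≥ 20.63 mm.
The stress limit governs.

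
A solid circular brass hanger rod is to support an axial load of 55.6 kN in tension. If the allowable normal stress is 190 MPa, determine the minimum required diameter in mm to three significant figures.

Required area A ≥ P/σ_allow = 55600/190 = 292.6 mm².
For a solid circular section, d ≥ √(4A/π) = 19.3 mm.

19.3 mm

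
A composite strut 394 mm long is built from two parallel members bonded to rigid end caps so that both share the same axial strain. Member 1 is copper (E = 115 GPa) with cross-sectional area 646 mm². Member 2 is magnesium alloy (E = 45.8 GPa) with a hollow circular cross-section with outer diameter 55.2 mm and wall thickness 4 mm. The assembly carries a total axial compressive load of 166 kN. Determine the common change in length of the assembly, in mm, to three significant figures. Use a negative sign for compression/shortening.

-0.630 mm

A_2 = 643.4 mm².
Equal strain + equilibrium ⇒ each member carries load in proportion to AE: A₁E₁ = 74290000 N, A₂E₂ = 29470000 N, ΣAE = 103800000 N.
δ = PL/ΣAE = -166000·394/103800000 = -0.6304 mm.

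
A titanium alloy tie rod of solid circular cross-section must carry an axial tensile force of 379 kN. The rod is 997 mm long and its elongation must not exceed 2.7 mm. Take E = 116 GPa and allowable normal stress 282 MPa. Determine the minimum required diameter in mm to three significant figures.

41.4 mm

Required area A ≥ P/σ_allow = 379000/282 = 1344 mm².
For a solid circular section, d ≥ √(4A/π) = 41.37 mm.
Elongation limit: A ≥ PL/(Eδ_allow) = 379000·997/(116000·2.7) = 1206 mm² ⇒ d ≥ 39.19 mm.
The stress limit governs.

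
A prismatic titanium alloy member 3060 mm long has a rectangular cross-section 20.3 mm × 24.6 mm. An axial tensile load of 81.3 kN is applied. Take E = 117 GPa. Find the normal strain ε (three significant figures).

0.00139

A = 499.4 mm².
σ = N/A = 162.8 MPa; ε = σ/E = 162.8/117000 = 1.391e-03.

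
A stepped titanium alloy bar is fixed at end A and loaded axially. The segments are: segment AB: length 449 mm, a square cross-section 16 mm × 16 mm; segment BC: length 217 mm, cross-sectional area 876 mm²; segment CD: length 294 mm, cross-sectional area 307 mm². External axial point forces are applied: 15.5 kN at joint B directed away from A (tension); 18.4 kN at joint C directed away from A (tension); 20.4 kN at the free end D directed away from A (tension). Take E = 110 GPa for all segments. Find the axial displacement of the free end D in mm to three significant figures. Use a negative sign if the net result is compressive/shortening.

1.13 mm

Internal axial forces (sectioning from the free end, tension +): N_CD = 20.4 kN, N_BC = 38.8 kN, N_AB = 54.3 kN.
A_AB = 256 mm².
δ_AB = 54300·449/(256·110000) = 0.8658 mm
δ_BC = 38800·217/(876·110000) = 0.08738 mm
δ_CD = 20400·294/(307·110000) = 0.1776 mm
δ = Σδ_i = 1.131 mm.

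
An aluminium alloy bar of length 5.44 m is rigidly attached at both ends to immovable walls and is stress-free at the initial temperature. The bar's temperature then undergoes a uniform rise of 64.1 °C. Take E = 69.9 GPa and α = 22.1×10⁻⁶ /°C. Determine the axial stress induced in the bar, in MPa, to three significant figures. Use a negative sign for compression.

-99.0 MPa

Free thermal expansion αLΔT = 22.1e-6 · 5440 · 64.1 = 7.706 mm.
The walls impose strain ε = −(7.706)/5440 = -1.4166e-03; σ = Eε = 69900 · -1.4166e-03 = -99.02 MPa.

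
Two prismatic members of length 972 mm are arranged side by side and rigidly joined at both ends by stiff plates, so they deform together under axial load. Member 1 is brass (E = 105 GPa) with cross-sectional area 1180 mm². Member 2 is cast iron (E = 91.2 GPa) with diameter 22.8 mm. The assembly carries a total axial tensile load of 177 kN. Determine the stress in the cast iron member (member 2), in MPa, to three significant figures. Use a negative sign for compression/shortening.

100 MPa

A_2 = 408.3 mm².
Equal strain + equilibrium ⇒ each member carries load in proportion to AE: A₁E₁ = 123900000 N, A₂E₂ = 37240000 N, ΣAE = 161100000 N.
σ₂ = P·E₂/ΣAE = 177000·91200/161100000 = 100.2 MPa.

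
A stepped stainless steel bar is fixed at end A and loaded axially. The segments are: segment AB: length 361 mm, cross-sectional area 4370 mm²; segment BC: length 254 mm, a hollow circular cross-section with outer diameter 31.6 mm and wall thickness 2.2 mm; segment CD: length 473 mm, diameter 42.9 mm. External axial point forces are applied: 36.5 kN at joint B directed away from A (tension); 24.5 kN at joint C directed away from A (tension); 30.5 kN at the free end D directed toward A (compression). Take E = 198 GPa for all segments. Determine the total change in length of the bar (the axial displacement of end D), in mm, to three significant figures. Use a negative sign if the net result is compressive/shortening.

-0.0756 mm

Internal axial forces (sectioning from the free end, tension +): N_CD = -30.5 kN, N_BC = -6 kN, N_AB = 30.5 kN.
A_BC = 203.2 mm².
A_CD = 1445 mm².
δ_AB = 30500·361/(4370·198000) = 0.01273 mm
δ_BC = -6000·254/(203.2·198000) = -0.03788 mm
δ_CD = -30500·473/(1445·198000) = -0.05041 mm
δ = Σδ_i = -0.07556 mm.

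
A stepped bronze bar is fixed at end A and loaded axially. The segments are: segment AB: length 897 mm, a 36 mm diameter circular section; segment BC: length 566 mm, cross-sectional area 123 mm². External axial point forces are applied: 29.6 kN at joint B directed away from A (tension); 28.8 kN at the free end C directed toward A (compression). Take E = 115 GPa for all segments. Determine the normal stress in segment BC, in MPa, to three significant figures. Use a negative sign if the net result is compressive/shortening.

-234 MPa

Internal axial forces (sectioning from the free end, tension +): N_BC = -28.8 kN, N_AB = 0.8 kN.
σ_BC = N_BC/A_BC = -28800/123 = -234.1 MPa.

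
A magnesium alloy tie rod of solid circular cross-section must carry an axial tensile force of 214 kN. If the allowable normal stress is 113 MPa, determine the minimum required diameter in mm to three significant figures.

49.1 mm

Required area A ≥ P/σ_allow = 214000/113 = 1894 mm².
For a solid circular section, d ≥ √(4A/π) = 49.1 mm.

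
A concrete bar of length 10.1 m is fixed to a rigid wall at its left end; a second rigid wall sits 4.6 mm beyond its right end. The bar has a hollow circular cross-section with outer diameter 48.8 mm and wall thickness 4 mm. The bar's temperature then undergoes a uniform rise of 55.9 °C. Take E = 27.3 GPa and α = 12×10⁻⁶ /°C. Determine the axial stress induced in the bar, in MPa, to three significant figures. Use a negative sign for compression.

-5.88 MPa

Free thermal expansion αLΔT = 12e-6 · 10100 · 55.9 = 6.775 mm.
The walls engage after the gap closes; constrained expansion = 6.775 − 4.6 = 2.175 mm.
The walls impose strain ε = −(2.175)/10100 = -2.1535e-04; σ = Eε = 27300 · -2.1535e-04 = -5.879 MPa.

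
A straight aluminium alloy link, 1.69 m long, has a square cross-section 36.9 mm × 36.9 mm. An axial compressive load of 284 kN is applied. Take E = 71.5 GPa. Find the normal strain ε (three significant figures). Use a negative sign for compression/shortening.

-0.00292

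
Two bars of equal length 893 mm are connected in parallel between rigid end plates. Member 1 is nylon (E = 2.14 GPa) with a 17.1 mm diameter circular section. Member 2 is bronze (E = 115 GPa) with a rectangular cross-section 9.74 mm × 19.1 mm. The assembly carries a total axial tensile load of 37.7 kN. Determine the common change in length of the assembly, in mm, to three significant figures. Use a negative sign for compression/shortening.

1.54 mm

A_1 = 229.7 mm².
A_2 = 186 mm².
Equal strain + equilibrium ⇒ each member carries load in proportion to AE: A₁E₁ = 491500 N, A₂E₂ = 21390000 N, ΣAE = 21890000 N.
δ = PL/ΣAE = 37700·893/21890000 = 1.538 mm.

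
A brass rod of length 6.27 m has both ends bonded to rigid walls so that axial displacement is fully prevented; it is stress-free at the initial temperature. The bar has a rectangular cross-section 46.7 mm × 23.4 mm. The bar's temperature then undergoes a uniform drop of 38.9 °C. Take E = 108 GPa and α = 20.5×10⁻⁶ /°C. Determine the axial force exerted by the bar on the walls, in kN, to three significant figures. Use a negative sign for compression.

94.1 kN

Free thermal expansion αLΔT = 20.5e-6 · 6270 · -38.9 = -5 mm.
The walls impose strain ε = −(-5)/6270 = 7.9745e-04; σ = Eε = 108000 · 7.9745e-04 = 86.12 MPa.
Wall reaction R = σ·A = 86.12·1093 = 94120 N = 94.12 kN.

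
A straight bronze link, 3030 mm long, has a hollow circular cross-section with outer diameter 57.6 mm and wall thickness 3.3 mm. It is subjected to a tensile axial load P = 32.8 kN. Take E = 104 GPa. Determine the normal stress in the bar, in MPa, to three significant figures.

58.3 MPa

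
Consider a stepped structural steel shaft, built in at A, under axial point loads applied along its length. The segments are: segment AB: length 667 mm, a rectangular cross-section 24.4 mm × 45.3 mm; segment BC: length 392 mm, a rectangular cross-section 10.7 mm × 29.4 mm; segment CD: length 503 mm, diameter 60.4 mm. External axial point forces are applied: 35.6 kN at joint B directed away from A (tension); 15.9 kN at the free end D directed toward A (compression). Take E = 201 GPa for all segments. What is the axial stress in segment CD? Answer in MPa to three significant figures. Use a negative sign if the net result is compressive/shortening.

Internal axial forces (sectioning from the free end, tension +): N_CD = -15.9 kN, N_BC = -15.9 kN, N_AB = 19.7 kN.
A_CD = 2865 mm².
σ_CD = N_CD/A_CD = -15900/2865 = -5.549 MPa.

-5.55 MPa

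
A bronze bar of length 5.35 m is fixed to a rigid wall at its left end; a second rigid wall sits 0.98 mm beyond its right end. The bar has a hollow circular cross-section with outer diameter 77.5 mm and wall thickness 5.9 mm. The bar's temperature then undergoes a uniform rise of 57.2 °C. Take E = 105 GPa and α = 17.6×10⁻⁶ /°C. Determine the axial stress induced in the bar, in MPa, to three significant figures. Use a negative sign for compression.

-86.5 MPa

Free thermal expansion αLΔT = 17.6e-6 · 5350 · 57.2 = 5.386 mm.
The walls engage after the gap closes; constrained expansion = 5.386 − 0.98 = 4.406 mm.
The walls impose strain ε = −(4.406)/5350 = -8.2354e-04; σ = Eε = 105000 · -8.2354e-04 = -86.47 MPa.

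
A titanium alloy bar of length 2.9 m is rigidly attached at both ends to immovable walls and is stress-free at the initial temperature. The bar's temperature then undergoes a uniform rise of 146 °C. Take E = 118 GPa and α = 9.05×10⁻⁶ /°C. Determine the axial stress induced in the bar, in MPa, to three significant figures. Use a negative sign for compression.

Free thermal expansion αLΔT = 9.05e-6 · 2900 · 146 = 3.832 mm.
The walls impose strain ε = −(3.832)/2900 = -1.3213e-03; σ = Eε = 118000 · -1.3213e-03 = -155.9 MPa.

-156 MPa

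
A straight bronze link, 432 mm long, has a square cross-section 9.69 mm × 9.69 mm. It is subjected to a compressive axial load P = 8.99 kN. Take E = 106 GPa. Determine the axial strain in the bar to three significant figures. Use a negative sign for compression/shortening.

-9.03e-04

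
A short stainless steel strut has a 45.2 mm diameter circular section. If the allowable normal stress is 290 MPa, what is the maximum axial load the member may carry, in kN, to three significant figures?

465 kN

A = 1605 mm².
P_max = σ_allow · A = 290 · 1605 = 465300 N = 465.3 kN.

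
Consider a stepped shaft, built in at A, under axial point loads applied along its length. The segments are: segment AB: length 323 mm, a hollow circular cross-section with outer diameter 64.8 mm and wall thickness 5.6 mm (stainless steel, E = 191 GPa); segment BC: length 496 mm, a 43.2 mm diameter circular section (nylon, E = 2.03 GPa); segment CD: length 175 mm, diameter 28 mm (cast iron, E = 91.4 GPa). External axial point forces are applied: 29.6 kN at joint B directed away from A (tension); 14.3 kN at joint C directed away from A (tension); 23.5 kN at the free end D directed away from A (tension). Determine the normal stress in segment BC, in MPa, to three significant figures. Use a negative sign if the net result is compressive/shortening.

25.8 MPa

Internal axial forces (sectioning from the free end, tension +): N_CD = 23.5 kN, N_BC = 37.8 kN, N_AB = 67.4 kN.
A_BC = 1466 mm².
σ_BC = N_BC/A_BC = 37800/1466 = 25.79 MPa.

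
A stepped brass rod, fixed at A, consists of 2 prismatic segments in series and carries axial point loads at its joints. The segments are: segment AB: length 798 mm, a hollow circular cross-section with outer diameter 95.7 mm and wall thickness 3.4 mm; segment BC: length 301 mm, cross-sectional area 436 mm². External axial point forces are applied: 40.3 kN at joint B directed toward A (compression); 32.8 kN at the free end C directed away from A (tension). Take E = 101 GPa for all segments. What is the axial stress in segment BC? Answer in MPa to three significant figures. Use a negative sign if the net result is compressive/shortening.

75.2 MPa

Internal axial forces (sectioning from the free end, tension +): N_BC = 32.8 kN, N_AB = -7.5 kN.
σ_BC = N_BC/A_BC = 32800/436 = 75.23 MPa.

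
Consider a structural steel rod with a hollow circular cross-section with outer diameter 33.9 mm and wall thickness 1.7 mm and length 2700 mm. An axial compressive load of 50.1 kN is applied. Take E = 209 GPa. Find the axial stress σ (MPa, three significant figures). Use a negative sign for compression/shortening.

-291 MPa

A = 172 mm².
σ = N/A = -50100/172 = -291.3 MPa.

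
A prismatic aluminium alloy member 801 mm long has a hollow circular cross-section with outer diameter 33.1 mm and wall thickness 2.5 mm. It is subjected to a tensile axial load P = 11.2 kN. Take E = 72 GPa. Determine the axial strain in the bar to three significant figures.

A = 240.3 mm².
σ = N/A = 46.6 MPa; ε = σ/E = 46.6/72000 = 6.473e-04.

6.47e-04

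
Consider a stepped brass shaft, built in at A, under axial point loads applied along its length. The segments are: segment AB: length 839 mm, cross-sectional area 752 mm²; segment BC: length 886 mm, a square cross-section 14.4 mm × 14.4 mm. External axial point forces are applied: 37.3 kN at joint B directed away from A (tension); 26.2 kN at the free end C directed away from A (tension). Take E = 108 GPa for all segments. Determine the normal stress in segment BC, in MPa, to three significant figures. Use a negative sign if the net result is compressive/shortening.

Internal axial forces (sectioning from the free end, tension +): N_BC = 26.2 kN, N_AB = 63.5 kN.
A_BC = 207.4 mm².
σ_BC = N_BC/A_BC = 26200/207.4 = 126.4 MPa.

126 MPa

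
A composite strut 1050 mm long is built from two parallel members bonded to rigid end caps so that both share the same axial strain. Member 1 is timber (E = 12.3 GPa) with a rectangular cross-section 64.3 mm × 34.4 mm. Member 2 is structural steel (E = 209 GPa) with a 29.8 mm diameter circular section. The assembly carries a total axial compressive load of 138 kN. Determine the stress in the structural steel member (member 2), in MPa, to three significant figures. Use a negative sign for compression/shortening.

A_1 = 2212 mm².
A_2 = 697.5 mm².
Equal strain + equilibrium ⇒ each member carries load in proportion to AE: A₁E₁ = 27210000 N, A₂E₂ = 145800000 N, ΣAE = 173000000 N.
σ₂ = P·E₂/ΣAE = -138000·209000/173000000 = -166.7 MPa.

-167 MPa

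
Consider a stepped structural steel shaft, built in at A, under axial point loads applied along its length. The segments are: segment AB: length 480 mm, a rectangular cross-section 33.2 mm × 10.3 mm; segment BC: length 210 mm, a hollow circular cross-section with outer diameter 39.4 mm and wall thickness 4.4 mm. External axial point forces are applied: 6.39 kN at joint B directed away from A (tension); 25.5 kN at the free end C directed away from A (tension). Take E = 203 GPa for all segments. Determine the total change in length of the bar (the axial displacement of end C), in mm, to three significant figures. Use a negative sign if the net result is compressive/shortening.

0.275 mm

Internal axial forces (sectioning from the free end, tension +): N_BC = 25.5 kN, N_AB = 31.89 kN.
A_AB = 342 mm².
A_BC = 483.8 mm².
δ_AB = 31890·480/(342·203000) = 0.2205 mm
δ_BC = 25500·210/(483.8·203000) = 0.05452 mm
δ = Σδ_i = 0.275 mm.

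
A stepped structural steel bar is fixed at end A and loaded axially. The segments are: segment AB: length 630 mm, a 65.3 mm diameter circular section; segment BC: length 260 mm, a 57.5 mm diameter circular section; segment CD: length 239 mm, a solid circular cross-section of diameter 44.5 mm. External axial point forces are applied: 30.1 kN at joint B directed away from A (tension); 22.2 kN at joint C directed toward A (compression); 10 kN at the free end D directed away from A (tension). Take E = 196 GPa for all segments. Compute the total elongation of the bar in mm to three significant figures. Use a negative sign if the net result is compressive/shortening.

Internal axial forces (sectioning from the free end, tension +): N_CD = 10 kN, N_BC = -12.2 kN, N_AB = 17.9 kN.
A_AB = 3349 mm².
A_BC = 2597 mm².
A_CD = 1555 mm².
δ_AB = 17900·630/(3349·196000) = 0.01718 mm
δ_BC = -12200·260/(2597·196000) = -0.006232 mm
δ_CD = 10000·239/(1555·196000) = 0.00784 mm
δ = Σδ_i = 0.01879 mm.

0.0188 mm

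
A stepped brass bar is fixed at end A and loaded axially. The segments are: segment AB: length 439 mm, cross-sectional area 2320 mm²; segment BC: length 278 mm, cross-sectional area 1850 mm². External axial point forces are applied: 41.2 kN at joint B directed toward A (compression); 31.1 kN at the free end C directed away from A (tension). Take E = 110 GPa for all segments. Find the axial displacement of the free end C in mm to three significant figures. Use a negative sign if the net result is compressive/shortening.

Internal axial forces (sectioning from the free end, tension +): N_BC = 31.1 kN, N_AB = -10.1 kN.
δ_AB = -10100·439/(2320·110000) = -0.01737 mm
δ_BC = 31100·278/(1850·110000) = 0.04249 mm
δ = Σδ_i = 0.02511 mm.

0.0251 mm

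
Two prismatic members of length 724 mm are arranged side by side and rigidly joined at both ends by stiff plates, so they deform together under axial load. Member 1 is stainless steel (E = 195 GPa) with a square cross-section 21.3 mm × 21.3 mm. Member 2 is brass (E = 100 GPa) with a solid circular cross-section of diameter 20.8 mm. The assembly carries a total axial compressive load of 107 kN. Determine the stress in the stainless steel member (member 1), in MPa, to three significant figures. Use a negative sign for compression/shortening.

A_1 = 453.7 mm².
A_2 = 339.8 mm².
Equal strain + equilibrium ⇒ each member carries load in proportion to AE: A₁E₁ = 88470000 N, A₂E₂ = 33980000 N, ΣAE = 122400000 N.
σ₁ = P·E₁/ΣAE = -107000·195000/122400000 = -170.4 MPa.

-170 MPa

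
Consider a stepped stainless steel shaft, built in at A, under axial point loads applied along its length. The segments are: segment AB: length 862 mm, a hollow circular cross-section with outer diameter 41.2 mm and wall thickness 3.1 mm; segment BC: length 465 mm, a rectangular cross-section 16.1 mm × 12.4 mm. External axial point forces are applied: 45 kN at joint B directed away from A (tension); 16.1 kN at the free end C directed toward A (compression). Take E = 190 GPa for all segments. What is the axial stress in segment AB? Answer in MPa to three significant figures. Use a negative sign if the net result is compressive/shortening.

77.9 MPa

Internal axial forces (sectioning from the free end, tension +): N_BC = -16.1 kN, N_AB = 28.9 kN.
A_AB = 371.1 mm².
σ_AB = N_AB/A_AB = 28900/371.1 = 77.89 MPa.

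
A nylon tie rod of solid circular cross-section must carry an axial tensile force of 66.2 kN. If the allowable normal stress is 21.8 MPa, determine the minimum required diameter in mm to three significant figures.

Required area A ≥ P/σ_allow = 66200/21.8 = 3037 mm².
For a solid circular section, d ≥ √(4A/π) = 62.18 mm.

62.2 mm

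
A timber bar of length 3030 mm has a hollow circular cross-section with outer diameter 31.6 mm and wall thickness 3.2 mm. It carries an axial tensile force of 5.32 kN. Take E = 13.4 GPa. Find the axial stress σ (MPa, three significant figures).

18.6 MPa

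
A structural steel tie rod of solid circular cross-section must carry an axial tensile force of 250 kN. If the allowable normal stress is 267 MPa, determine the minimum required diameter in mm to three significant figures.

34.5 mm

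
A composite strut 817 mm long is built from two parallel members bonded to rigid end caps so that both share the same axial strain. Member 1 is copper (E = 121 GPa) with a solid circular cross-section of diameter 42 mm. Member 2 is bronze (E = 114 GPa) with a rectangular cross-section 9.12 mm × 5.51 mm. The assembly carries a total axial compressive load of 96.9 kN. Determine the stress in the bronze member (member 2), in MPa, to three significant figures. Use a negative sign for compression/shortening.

A_1 = 1385 mm².
A_2 = 50.25 mm².
Equal strain + equilibrium ⇒ each member carries load in proportion to AE: A₁E₁ = 167600000 N, A₂E₂ = 5729000 N, ΣAE = 173400000 N.
σ₂ = P·E₂/ΣAE = -96900·114000/173400000 = -63.72 MPa.

-63.7 MPa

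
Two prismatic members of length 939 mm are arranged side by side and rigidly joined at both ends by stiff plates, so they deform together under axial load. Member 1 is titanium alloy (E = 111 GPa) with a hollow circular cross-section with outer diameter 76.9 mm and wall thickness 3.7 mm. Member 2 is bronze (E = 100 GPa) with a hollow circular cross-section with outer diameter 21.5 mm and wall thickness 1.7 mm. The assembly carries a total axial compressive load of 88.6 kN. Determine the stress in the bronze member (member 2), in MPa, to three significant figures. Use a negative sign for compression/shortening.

-84.4 MPa

A_1 = 850.9 mm².
A_2 = 105.7 mm².
Equal strain + equilibrium ⇒ each member carries load in proportion to AE: A₁E₁ = 94450000 N, A₂E₂ = 10570000 N, ΣAE = 105000000 N.
σ₂ = P·E₂/ΣAE = -88600·100000/105000000 = -84.36 MPa.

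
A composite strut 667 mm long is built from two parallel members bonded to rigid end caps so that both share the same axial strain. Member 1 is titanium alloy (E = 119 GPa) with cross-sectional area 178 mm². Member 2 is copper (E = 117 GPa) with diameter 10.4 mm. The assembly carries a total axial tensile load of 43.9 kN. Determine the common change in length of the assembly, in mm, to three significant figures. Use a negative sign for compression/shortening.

0.941 mm

A_2 = 84.95 mm².
Equal strain + equilibrium ⇒ each member carries load in proportion to AE: A₁E₁ = 21180000 N, A₂E₂ = 9939000 N, ΣAE = 31120000 N.
δ = PL/ΣAE = 43900·667/31120000 = 0.9409 mm.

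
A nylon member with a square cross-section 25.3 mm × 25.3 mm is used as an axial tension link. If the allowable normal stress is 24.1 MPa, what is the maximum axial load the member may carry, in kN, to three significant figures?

15.4 kN

A = 640.1 mm².
P_max = σ_allow · A = 24.1 · 640.1 = 15430 N = 15.43 kN.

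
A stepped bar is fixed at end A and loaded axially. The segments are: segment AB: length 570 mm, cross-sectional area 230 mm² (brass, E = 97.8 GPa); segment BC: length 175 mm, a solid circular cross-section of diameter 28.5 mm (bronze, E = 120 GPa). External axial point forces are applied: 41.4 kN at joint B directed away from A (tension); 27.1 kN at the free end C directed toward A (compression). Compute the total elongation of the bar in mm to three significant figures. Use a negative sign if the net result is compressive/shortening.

0.300 mm

Internal axial forces (sectioning from the free end, tension +): N_BC = -27.1 kN, N_AB = 14.3 kN.
A_BC = 637.9 mm².
δ_AB = 14300·570/(230·97800) = 0.3624 mm
δ_BC = -27100·175/(637.9·120000) = -0.06195 mm
δ = Σδ_i = 0.3004 mm.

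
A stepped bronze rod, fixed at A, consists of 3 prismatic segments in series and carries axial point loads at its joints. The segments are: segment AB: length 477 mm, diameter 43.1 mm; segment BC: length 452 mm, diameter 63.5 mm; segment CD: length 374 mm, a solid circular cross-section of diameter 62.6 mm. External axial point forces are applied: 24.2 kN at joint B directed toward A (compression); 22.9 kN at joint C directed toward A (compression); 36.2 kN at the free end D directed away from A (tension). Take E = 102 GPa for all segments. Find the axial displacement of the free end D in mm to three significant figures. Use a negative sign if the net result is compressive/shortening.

0.0268 mm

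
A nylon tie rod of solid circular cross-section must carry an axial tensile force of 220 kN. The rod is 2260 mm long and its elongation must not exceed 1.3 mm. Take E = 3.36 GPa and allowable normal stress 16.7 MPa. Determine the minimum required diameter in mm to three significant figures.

Required area A ≥ P/σ_allow = 220000/16.7 = 13170 mm².
For a solid circular section, d ≥ √(4A/π) = 129.5 mm.
Elongation limit: A ≥ PL/(Eδ_allow) = 220000·2260/(3360·1.3) = 113800 mm² ⇒ d ≥ 380.7 mm.
The elongation limit governs.

381 mm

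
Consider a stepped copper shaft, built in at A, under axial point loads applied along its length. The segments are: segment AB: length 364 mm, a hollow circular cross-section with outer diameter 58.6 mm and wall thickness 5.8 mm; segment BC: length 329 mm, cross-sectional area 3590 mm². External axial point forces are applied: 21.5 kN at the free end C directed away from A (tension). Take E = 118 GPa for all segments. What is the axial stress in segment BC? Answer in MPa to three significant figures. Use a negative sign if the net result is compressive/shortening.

Internal axial forces (sectioning from the free end, tension +): N_BC = 21.5 kN, N_AB = 21.5 kN.
σ_BC = N_BC/A_BC = 21500/3590 = 5.989 MPa.

5.99 MPa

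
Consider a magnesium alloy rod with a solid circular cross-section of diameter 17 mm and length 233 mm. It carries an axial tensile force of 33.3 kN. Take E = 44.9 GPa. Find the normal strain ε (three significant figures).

0.00327

A = 227 mm².
σ = N/A = 146.7 MPa; ε = σ/E = 146.7/44900 = 3.267e-03.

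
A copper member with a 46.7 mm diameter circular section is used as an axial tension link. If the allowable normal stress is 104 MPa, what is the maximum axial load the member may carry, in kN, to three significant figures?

178 kN

A = 1713 mm².
P_max = σ_allow · A = 104 · 1713 = 178100 N = 178.1 kN.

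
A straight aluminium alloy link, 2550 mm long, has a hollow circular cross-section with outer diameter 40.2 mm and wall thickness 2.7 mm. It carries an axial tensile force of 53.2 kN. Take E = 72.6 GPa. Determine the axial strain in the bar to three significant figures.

A = 318.1 mm².
σ = N/A = 167.3 MPa; ε = σ/E = 167.3/72600 = 2.304e-03.

0.00230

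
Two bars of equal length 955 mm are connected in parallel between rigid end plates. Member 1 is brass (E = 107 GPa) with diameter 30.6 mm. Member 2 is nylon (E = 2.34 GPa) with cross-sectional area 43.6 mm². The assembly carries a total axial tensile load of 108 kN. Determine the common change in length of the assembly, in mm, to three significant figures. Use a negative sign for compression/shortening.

A_1 = 735.4 mm².
Equal strain + equilibrium ⇒ each member carries load in proportion to AE: A₁E₁ = 78690000 N, A₂E₂ = 102000 N, ΣAE = 78790000 N.
δ = PL/ΣAE = 108000·955/78790000 = 1.309 mm.

1.31 mm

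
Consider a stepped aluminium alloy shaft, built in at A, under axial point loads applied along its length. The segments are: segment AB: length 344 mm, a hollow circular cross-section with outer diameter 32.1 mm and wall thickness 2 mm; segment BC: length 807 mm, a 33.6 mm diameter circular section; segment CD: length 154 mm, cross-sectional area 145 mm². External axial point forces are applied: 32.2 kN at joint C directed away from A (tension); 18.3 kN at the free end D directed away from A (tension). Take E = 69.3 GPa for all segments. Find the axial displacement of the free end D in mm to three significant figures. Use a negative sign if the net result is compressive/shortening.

Internal axial forces (sectioning from the free end, tension +): N_CD = 18.3 kN, N_BC = 50.5 kN, N_AB = 50.5 kN.
A_AB = 189.1 mm².
A_BC = 886.7 mm².
δ_AB = 50500·344/(189.1·69300) = 1.325 mm
δ_BC = 50500·807/(886.7·69300) = 0.6632 mm
δ_CD = 18300·154/(145·69300) = 0.2805 mm
δ = Σδ_i = 2.269 mm.

2.27 mm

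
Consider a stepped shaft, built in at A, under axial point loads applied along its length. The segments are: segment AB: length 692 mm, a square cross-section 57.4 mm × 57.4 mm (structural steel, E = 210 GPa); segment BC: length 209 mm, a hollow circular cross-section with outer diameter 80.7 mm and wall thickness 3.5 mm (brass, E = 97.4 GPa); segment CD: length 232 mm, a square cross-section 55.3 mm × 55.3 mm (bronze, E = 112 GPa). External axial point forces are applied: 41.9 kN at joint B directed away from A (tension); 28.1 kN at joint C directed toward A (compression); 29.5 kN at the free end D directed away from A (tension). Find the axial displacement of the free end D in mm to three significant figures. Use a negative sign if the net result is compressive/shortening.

0.0668 mm

Internal axial forces (sectioning from the free end, tension +): N_CD = 29.5 kN, N_BC = 1.4 kN, N_AB = 43.3 kN.
A_AB = 3295 mm².
A_BC = 848.9 mm².
A_CD = 3058 mm².
δ_AB = 43300·692/(3295·210000) = 0.04331 mm
δ_BC = 1400·209/(848.9·97400) = 0.003539 mm
δ_CD = 29500·232/(3058·112000) = 0.01998 mm
δ = Σδ_i = 0.06683 mm.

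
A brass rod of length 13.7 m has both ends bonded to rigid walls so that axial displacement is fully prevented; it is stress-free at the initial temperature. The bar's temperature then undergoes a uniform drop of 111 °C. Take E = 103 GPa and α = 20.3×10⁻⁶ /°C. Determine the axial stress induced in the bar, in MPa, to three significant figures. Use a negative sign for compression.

Free thermal expansion αLΔT = 20.3e-6 · 13700 · -111 = -30.87 mm.
The walls impose strain ε = −(-30.87)/13700 = 2.2533e-03; σ = Eε = 103000 · 2.2533e-03 = 232.1 MPa.

232 MPa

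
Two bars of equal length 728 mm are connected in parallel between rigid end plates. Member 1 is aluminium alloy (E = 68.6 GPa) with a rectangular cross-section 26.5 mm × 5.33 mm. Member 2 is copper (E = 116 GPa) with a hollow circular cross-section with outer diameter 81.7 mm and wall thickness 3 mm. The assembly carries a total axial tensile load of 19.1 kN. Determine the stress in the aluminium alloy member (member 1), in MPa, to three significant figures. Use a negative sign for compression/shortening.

13.7 MPa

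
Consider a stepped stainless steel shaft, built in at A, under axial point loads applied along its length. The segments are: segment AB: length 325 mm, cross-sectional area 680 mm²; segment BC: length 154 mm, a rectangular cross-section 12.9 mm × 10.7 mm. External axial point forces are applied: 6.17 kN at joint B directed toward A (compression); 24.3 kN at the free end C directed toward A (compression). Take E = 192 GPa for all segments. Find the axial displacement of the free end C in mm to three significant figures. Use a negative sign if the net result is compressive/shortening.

-0.217 mm

Internal axial forces (sectioning from the free end, tension +): N_BC = -24.3 kN, N_AB = -30.47 kN.
A_BC = 138 mm².
δ_AB = -30470·325/(680·192000) = -0.07585 mm
δ_BC = -24300·154/(138·192000) = -0.1412 mm
δ = Σδ_i = -0.2171 mm.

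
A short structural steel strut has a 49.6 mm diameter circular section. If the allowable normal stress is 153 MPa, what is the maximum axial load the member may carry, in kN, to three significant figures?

296 kN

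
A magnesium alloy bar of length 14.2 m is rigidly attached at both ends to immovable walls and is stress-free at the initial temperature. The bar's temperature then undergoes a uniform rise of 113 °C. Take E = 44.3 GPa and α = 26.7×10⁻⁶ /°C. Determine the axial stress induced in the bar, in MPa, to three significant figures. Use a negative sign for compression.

-134 MPa

Free thermal expansion αLΔT = 26.7e-6 · 14200 · 113 = 42.84 mm.
The walls impose strain ε = −(42.84)/14200 = -3.0171e-03; σ = Eε = 44300 · -3.0171e-03 = -133.7 MPa.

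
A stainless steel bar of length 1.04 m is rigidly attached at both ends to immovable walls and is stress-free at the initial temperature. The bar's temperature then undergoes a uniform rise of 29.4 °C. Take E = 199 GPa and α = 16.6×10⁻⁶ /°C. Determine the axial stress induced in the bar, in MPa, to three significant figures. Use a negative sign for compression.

-97.1 MPa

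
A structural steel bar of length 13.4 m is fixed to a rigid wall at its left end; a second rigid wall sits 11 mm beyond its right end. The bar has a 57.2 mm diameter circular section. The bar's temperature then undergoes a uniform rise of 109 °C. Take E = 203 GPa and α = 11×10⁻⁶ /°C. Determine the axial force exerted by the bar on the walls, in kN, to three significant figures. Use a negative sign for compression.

-197 kN

Free thermal expansion αLΔT = 11e-6 · 13400 · 109 = 16.07 mm.
The walls engage after the gap closes; constrained expansion = 16.07 − 11 = 5.067 mm.
The walls impose strain ε = −(5.067)/13400 = -3.7810e-04; σ = Eε = 203000 · -3.7810e-04 = -76.76 MPa.
Wall reaction R = σ·A = -76.76·2570 = -197200 N = -197.2 kN.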